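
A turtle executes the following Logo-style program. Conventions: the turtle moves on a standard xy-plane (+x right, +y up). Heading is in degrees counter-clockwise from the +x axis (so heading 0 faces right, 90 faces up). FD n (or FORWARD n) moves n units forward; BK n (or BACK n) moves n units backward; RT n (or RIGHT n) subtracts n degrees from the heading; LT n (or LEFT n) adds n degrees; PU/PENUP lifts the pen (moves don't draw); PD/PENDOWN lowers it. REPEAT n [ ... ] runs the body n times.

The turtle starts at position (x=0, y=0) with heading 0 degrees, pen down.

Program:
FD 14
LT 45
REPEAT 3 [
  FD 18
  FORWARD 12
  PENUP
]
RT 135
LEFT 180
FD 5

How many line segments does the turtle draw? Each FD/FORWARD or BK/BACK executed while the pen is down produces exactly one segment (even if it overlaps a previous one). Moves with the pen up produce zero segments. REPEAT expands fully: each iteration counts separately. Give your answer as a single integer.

Executing turtle program step by step:
Start: pos=(0,0), heading=0, pen down
FD 14: (0,0) -> (14,0) [heading=0, draw]
LT 45: heading 0 -> 45
REPEAT 3 [
  -- iteration 1/3 --
  FD 18: (14,0) -> (26.728,12.728) [heading=45, draw]
  FD 12: (26.728,12.728) -> (35.213,21.213) [heading=45, draw]
  PU: pen up
  -- iteration 2/3 --
  FD 18: (35.213,21.213) -> (47.941,33.941) [heading=45, move]
  FD 12: (47.941,33.941) -> (56.426,42.426) [heading=45, move]
  PU: pen up
  -- iteration 3/3 --
  FD 18: (56.426,42.426) -> (69.154,55.154) [heading=45, move]
  FD 12: (69.154,55.154) -> (77.64,63.64) [heading=45, move]
  PU: pen up
]
RT 135: heading 45 -> 270
LT 180: heading 270 -> 90
FD 5: (77.64,63.64) -> (77.64,68.64) [heading=90, move]
Final: pos=(77.64,68.64), heading=90, 3 segment(s) drawn
Segments drawn: 3

Answer: 3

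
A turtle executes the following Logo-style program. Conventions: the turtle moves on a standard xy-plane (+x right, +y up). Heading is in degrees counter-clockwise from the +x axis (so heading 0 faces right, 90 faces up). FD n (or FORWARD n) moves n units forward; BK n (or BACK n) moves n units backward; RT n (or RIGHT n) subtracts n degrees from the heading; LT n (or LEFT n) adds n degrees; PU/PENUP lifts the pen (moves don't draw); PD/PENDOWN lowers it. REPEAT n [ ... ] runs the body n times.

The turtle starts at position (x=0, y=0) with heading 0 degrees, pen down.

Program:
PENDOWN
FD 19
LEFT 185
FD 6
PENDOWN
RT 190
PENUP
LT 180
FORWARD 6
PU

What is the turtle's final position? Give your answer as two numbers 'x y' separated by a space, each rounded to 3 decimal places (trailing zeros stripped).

Executing turtle program step by step:
Start: pos=(0,0), heading=0, pen down
PD: pen down
FD 19: (0,0) -> (19,0) [heading=0, draw]
LT 185: heading 0 -> 185
FD 6: (19,0) -> (13.023,-0.523) [heading=185, draw]
PD: pen down
RT 190: heading 185 -> 355
PU: pen up
LT 180: heading 355 -> 175
FD 6: (13.023,-0.523) -> (7.046,0) [heading=175, move]
PU: pen up
Final: pos=(7.046,0), heading=175, 2 segment(s) drawn

Answer: 7.046 0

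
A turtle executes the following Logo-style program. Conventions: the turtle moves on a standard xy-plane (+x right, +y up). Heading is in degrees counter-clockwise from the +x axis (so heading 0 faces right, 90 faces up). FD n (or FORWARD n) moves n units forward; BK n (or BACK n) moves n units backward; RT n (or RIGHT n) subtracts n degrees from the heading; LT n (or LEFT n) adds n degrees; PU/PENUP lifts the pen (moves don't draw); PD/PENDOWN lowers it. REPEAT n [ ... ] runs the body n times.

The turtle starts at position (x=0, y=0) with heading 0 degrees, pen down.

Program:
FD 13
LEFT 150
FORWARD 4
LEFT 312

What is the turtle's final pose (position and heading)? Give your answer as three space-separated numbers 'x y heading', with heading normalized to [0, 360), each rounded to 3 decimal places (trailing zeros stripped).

Answer: 9.536 2 102

Derivation:
Executing turtle program step by step:
Start: pos=(0,0), heading=0, pen down
FD 13: (0,0) -> (13,0) [heading=0, draw]
LT 150: heading 0 -> 150
FD 4: (13,0) -> (9.536,2) [heading=150, draw]
LT 312: heading 150 -> 102
Final: pos=(9.536,2), heading=102, 2 segment(s) drawn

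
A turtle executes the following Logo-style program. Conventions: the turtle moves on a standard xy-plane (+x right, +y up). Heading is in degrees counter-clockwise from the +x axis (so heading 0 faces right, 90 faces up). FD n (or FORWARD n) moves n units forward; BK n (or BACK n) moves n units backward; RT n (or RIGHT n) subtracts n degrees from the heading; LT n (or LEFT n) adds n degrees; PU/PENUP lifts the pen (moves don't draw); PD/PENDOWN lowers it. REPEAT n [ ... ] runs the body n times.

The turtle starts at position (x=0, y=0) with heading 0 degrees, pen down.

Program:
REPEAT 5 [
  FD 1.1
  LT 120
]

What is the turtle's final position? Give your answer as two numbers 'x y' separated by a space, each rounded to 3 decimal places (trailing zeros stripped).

Executing turtle program step by step:
Start: pos=(0,0), heading=0, pen down
REPEAT 5 [
  -- iteration 1/5 --
  FD 1.1: (0,0) -> (1.1,0) [heading=0, draw]
  LT 120: heading 0 -> 120
  -- iteration 2/5 --
  FD 1.1: (1.1,0) -> (0.55,0.953) [heading=120, draw]
  LT 120: heading 120 -> 240
  -- iteration 3/5 --
  FD 1.1: (0.55,0.953) -> (0,0) [heading=240, draw]
  LT 120: heading 240 -> 0
  -- iteration 4/5 --
  FD 1.1: (0,0) -> (1.1,0) [heading=0, draw]
  LT 120: heading 0 -> 120
  -- iteration 5/5 --
  FD 1.1: (1.1,0) -> (0.55,0.953) [heading=120, draw]
  LT 120: heading 120 -> 240
]
Final: pos=(0.55,0.953), heading=240, 5 segment(s) drawn

Answer: 0.55 0.953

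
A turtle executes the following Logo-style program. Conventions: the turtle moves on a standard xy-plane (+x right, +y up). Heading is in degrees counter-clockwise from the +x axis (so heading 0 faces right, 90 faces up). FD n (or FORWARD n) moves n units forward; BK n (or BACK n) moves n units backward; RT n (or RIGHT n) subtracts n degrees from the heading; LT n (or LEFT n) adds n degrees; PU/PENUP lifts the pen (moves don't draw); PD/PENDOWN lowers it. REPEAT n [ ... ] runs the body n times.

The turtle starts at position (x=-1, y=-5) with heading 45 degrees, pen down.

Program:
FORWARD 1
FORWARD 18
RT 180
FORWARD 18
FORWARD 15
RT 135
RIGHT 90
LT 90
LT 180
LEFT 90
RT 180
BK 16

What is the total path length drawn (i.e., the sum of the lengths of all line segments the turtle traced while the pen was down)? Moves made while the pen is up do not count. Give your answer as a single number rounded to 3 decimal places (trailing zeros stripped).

Answer: 68

Derivation:
Executing turtle program step by step:
Start: pos=(-1,-5), heading=45, pen down
FD 1: (-1,-5) -> (-0.293,-4.293) [heading=45, draw]
FD 18: (-0.293,-4.293) -> (12.435,8.435) [heading=45, draw]
RT 180: heading 45 -> 225
FD 18: (12.435,8.435) -> (-0.293,-4.293) [heading=225, draw]
FD 15: (-0.293,-4.293) -> (-10.899,-14.899) [heading=225, draw]
RT 135: heading 225 -> 90
RT 90: heading 90 -> 0
LT 90: heading 0 -> 90
LT 180: heading 90 -> 270
LT 90: heading 270 -> 0
RT 180: heading 0 -> 180
BK 16: (-10.899,-14.899) -> (5.101,-14.899) [heading=180, draw]
Final: pos=(5.101,-14.899), heading=180, 5 segment(s) drawn

Segment lengths:
  seg 1: (-1,-5) -> (-0.293,-4.293), length = 1
  seg 2: (-0.293,-4.293) -> (12.435,8.435), length = 18
  seg 3: (12.435,8.435) -> (-0.293,-4.293), length = 18
  seg 4: (-0.293,-4.293) -> (-10.899,-14.899), length = 15
  seg 5: (-10.899,-14.899) -> (5.101,-14.899), length = 16
Total = 68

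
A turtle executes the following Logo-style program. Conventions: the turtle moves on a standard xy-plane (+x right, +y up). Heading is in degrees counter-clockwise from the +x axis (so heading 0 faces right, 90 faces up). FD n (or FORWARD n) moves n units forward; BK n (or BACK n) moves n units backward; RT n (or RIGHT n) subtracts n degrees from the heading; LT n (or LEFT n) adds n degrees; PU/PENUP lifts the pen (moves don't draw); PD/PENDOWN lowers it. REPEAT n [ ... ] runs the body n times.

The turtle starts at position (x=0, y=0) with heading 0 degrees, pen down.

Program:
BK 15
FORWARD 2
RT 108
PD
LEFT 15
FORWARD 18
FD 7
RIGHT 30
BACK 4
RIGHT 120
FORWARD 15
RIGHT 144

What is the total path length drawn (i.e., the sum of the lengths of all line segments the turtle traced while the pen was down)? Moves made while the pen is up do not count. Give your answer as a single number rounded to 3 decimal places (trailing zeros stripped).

Answer: 61

Derivation:
Executing turtle program step by step:
Start: pos=(0,0), heading=0, pen down
BK 15: (0,0) -> (-15,0) [heading=0, draw]
FD 2: (-15,0) -> (-13,0) [heading=0, draw]
RT 108: heading 0 -> 252
PD: pen down
LT 15: heading 252 -> 267
FD 18: (-13,0) -> (-13.942,-17.975) [heading=267, draw]
FD 7: (-13.942,-17.975) -> (-14.308,-24.966) [heading=267, draw]
RT 30: heading 267 -> 237
BK 4: (-14.308,-24.966) -> (-12.13,-21.611) [heading=237, draw]
RT 120: heading 237 -> 117
FD 15: (-12.13,-21.611) -> (-18.94,-8.246) [heading=117, draw]
RT 144: heading 117 -> 333
Final: pos=(-18.94,-8.246), heading=333, 6 segment(s) drawn

Segment lengths:
  seg 1: (0,0) -> (-15,0), length = 15
  seg 2: (-15,0) -> (-13,0), length = 2
  seg 3: (-13,0) -> (-13.942,-17.975), length = 18
  seg 4: (-13.942,-17.975) -> (-14.308,-24.966), length = 7
  seg 5: (-14.308,-24.966) -> (-12.13,-21.611), length = 4
  seg 6: (-12.13,-21.611) -> (-18.94,-8.246), length = 15
Total = 61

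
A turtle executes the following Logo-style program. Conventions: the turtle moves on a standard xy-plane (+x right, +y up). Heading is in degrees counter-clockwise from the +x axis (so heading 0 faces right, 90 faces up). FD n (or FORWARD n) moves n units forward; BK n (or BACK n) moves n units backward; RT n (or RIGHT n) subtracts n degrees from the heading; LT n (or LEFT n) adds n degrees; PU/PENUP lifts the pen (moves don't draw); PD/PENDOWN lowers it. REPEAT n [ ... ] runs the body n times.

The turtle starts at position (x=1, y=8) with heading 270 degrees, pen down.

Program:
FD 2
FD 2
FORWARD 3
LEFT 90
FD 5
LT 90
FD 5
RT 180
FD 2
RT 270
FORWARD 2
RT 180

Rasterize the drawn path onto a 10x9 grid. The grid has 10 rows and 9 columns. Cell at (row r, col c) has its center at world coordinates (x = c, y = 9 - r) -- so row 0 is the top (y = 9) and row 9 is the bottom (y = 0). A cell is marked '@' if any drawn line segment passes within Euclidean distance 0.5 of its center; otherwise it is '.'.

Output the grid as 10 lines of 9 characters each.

Answer: .........
.@.......
.@.......
.@....@..
.@....@..
.@....@@@
.@....@..
.@....@..
.@@@@@@..
.........

Derivation:
Segment 0: (1,8) -> (1,6)
Segment 1: (1,6) -> (1,4)
Segment 2: (1,4) -> (1,1)
Segment 3: (1,1) -> (6,1)
Segment 4: (6,1) -> (6,6)
Segment 5: (6,6) -> (6,4)
Segment 6: (6,4) -> (8,4)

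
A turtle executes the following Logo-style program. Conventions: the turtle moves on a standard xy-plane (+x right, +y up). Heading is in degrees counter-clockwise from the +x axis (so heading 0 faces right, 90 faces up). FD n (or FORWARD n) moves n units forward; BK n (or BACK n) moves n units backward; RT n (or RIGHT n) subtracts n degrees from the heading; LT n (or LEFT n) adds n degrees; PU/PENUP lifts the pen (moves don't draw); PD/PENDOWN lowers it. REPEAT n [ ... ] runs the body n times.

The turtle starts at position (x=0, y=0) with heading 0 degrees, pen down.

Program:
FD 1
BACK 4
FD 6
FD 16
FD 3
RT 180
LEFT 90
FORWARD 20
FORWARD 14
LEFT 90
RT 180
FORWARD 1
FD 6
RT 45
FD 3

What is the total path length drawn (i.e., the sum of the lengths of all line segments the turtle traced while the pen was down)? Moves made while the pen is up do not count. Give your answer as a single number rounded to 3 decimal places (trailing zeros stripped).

Answer: 74

Derivation:
Executing turtle program step by step:
Start: pos=(0,0), heading=0, pen down
FD 1: (0,0) -> (1,0) [heading=0, draw]
BK 4: (1,0) -> (-3,0) [heading=0, draw]
FD 6: (-3,0) -> (3,0) [heading=0, draw]
FD 16: (3,0) -> (19,0) [heading=0, draw]
FD 3: (19,0) -> (22,0) [heading=0, draw]
RT 180: heading 0 -> 180
LT 90: heading 180 -> 270
FD 20: (22,0) -> (22,-20) [heading=270, draw]
FD 14: (22,-20) -> (22,-34) [heading=270, draw]
LT 90: heading 270 -> 0
RT 180: heading 0 -> 180
FD 1: (22,-34) -> (21,-34) [heading=180, draw]
FD 6: (21,-34) -> (15,-34) [heading=180, draw]
RT 45: heading 180 -> 135
FD 3: (15,-34) -> (12.879,-31.879) [heading=135, draw]
Final: pos=(12.879,-31.879), heading=135, 10 segment(s) drawn

Segment lengths:
  seg 1: (0,0) -> (1,0), length = 1
  seg 2: (1,0) -> (-3,0), length = 4
  seg 3: (-3,0) -> (3,0), length = 6
  seg 4: (3,0) -> (19,0), length = 16
  seg 5: (19,0) -> (22,0), length = 3
  seg 6: (22,0) -> (22,-20), length = 20
  seg 7: (22,-20) -> (22,-34), length = 14
  seg 8: (22,-34) -> (21,-34), length = 1
  seg 9: (21,-34) -> (15,-34), length = 6
  seg 10: (15,-34) -> (12.879,-31.879), length = 3
Total = 74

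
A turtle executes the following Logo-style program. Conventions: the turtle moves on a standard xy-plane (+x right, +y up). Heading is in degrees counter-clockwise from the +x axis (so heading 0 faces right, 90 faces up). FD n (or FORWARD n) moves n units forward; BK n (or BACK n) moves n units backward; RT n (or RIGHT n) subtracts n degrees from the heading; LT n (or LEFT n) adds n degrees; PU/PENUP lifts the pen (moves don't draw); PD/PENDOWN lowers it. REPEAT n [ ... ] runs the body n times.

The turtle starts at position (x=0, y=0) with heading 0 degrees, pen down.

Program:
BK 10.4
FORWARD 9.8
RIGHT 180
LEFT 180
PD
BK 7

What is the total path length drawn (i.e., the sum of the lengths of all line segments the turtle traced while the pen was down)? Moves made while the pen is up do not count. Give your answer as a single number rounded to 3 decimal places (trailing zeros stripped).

Answer: 27.2

Derivation:
Executing turtle program step by step:
Start: pos=(0,0), heading=0, pen down
BK 10.4: (0,0) -> (-10.4,0) [heading=0, draw]
FD 9.8: (-10.4,0) -> (-0.6,0) [heading=0, draw]
RT 180: heading 0 -> 180
LT 180: heading 180 -> 0
PD: pen down
BK 7: (-0.6,0) -> (-7.6,0) [heading=0, draw]
Final: pos=(-7.6,0), heading=0, 3 segment(s) drawn

Segment lengths:
  seg 1: (0,0) -> (-10.4,0), length = 10.4
  seg 2: (-10.4,0) -> (-0.6,0), length = 9.8
  seg 3: (-0.6,0) -> (-7.6,0), length = 7
Total = 27.2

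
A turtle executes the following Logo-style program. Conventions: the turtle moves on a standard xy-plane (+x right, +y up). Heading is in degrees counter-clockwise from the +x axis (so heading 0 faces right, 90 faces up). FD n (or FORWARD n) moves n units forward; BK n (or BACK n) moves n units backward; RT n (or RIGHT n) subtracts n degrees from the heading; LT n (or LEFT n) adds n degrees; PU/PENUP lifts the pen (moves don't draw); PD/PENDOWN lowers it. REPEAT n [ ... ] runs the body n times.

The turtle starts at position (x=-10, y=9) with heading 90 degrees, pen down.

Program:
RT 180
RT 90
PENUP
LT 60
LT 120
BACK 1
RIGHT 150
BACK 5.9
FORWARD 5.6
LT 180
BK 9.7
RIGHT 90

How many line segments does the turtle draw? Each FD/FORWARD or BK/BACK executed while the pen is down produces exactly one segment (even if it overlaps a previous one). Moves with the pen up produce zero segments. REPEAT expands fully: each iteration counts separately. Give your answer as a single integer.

Executing turtle program step by step:
Start: pos=(-10,9), heading=90, pen down
RT 180: heading 90 -> 270
RT 90: heading 270 -> 180
PU: pen up
LT 60: heading 180 -> 240
LT 120: heading 240 -> 0
BK 1: (-10,9) -> (-11,9) [heading=0, move]
RT 150: heading 0 -> 210
BK 5.9: (-11,9) -> (-5.89,11.95) [heading=210, move]
FD 5.6: (-5.89,11.95) -> (-10.74,9.15) [heading=210, move]
LT 180: heading 210 -> 30
BK 9.7: (-10.74,9.15) -> (-19.141,4.3) [heading=30, move]
RT 90: heading 30 -> 300
Final: pos=(-19.141,4.3), heading=300, 0 segment(s) drawn
Segments drawn: 0

Answer: 0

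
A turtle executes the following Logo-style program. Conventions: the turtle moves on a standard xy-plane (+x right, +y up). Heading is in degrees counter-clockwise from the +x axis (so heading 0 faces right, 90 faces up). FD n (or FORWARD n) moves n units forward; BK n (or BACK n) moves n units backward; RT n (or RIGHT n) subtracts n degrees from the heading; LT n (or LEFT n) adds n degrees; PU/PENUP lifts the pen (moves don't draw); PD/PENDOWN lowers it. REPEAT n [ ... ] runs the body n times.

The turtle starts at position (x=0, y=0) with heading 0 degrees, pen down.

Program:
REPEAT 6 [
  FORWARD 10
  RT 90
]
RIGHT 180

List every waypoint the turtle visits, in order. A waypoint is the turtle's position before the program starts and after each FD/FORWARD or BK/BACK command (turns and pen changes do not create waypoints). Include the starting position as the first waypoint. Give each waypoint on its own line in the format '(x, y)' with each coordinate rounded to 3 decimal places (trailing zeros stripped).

Answer: (0, 0)
(10, 0)
(10, -10)
(0, -10)
(0, 0)
(10, 0)
(10, -10)

Derivation:
Executing turtle program step by step:
Start: pos=(0,0), heading=0, pen down
REPEAT 6 [
  -- iteration 1/6 --
  FD 10: (0,0) -> (10,0) [heading=0, draw]
  RT 90: heading 0 -> 270
  -- iteration 2/6 --
  FD 10: (10,0) -> (10,-10) [heading=270, draw]
  RT 90: heading 270 -> 180
  -- iteration 3/6 --
  FD 10: (10,-10) -> (0,-10) [heading=180, draw]
  RT 90: heading 180 -> 90
  -- iteration 4/6 --
  FD 10: (0,-10) -> (0,0) [heading=90, draw]
  RT 90: heading 90 -> 0
  -- iteration 5/6 --
  FD 10: (0,0) -> (10,0) [heading=0, draw]
  RT 90: heading 0 -> 270
  -- iteration 6/6 --
  FD 10: (10,0) -> (10,-10) [heading=270, draw]
  RT 90: heading 270 -> 180
]
RT 180: heading 180 -> 0
Final: pos=(10,-10), heading=0, 6 segment(s) drawn
Waypoints (7 total):
(0, 0)
(10, 0)
(10, -10)
(0, -10)
(0, 0)
(10, 0)
(10, -10)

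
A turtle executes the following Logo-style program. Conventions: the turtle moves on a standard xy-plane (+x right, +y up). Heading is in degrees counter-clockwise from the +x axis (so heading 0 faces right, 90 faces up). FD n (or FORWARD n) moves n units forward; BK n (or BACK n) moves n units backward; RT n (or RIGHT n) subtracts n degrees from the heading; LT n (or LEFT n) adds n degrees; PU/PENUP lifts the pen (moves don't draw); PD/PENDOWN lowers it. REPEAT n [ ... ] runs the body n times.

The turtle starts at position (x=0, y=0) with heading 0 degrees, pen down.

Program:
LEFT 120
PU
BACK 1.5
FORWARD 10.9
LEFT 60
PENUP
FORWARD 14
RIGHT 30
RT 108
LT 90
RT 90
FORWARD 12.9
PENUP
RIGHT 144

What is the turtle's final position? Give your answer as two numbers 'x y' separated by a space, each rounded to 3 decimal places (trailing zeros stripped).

Executing turtle program step by step:
Start: pos=(0,0), heading=0, pen down
LT 120: heading 0 -> 120
PU: pen up
BK 1.5: (0,0) -> (0.75,-1.299) [heading=120, move]
FD 10.9: (0.75,-1.299) -> (-4.7,8.141) [heading=120, move]
LT 60: heading 120 -> 180
PU: pen up
FD 14: (-4.7,8.141) -> (-18.7,8.141) [heading=180, move]
RT 30: heading 180 -> 150
RT 108: heading 150 -> 42
LT 90: heading 42 -> 132
RT 90: heading 132 -> 42
FD 12.9: (-18.7,8.141) -> (-9.113,16.772) [heading=42, move]
PU: pen up
RT 144: heading 42 -> 258
Final: pos=(-9.113,16.772), heading=258, 0 segment(s) drawn

Answer: -9.113 16.772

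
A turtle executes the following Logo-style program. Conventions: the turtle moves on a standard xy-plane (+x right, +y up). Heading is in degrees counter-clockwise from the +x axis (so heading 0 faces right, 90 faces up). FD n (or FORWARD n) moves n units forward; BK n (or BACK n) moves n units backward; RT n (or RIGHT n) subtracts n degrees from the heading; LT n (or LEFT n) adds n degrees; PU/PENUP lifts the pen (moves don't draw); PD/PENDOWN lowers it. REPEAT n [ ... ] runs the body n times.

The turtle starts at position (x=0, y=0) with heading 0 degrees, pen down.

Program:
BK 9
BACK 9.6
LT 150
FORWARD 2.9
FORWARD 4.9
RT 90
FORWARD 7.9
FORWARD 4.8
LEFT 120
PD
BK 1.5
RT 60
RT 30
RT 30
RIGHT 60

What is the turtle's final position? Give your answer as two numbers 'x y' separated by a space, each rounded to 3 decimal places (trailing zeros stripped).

Answer: -17.505 14.899

Derivation:
Executing turtle program step by step:
Start: pos=(0,0), heading=0, pen down
BK 9: (0,0) -> (-9,0) [heading=0, draw]
BK 9.6: (-9,0) -> (-18.6,0) [heading=0, draw]
LT 150: heading 0 -> 150
FD 2.9: (-18.6,0) -> (-21.111,1.45) [heading=150, draw]
FD 4.9: (-21.111,1.45) -> (-25.355,3.9) [heading=150, draw]
RT 90: heading 150 -> 60
FD 7.9: (-25.355,3.9) -> (-21.405,10.742) [heading=60, draw]
FD 4.8: (-21.405,10.742) -> (-19.005,14.899) [heading=60, draw]
LT 120: heading 60 -> 180
PD: pen down
BK 1.5: (-19.005,14.899) -> (-17.505,14.899) [heading=180, draw]
RT 60: heading 180 -> 120
RT 30: heading 120 -> 90
RT 30: heading 90 -> 60
RT 60: heading 60 -> 0
Final: pos=(-17.505,14.899), heading=0, 7 segment(s) drawn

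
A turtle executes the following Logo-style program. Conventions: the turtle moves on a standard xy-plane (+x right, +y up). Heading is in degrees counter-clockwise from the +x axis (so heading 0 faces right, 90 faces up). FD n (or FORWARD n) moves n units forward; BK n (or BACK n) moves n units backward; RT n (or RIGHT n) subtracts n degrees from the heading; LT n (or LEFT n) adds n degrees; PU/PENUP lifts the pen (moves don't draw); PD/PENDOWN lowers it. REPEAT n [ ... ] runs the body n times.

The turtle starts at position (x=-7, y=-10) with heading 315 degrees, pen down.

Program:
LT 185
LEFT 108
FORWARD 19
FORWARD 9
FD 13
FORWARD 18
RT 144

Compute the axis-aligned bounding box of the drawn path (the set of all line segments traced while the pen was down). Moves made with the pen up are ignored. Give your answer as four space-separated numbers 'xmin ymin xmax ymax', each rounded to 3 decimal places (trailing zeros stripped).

Answer: -29.102 -64.704 -7 -10

Derivation:
Executing turtle program step by step:
Start: pos=(-7,-10), heading=315, pen down
LT 185: heading 315 -> 140
LT 108: heading 140 -> 248
FD 19: (-7,-10) -> (-14.118,-27.616) [heading=248, draw]
FD 9: (-14.118,-27.616) -> (-17.489,-35.961) [heading=248, draw]
FD 13: (-17.489,-35.961) -> (-22.359,-48.015) [heading=248, draw]
FD 18: (-22.359,-48.015) -> (-29.102,-64.704) [heading=248, draw]
RT 144: heading 248 -> 104
Final: pos=(-29.102,-64.704), heading=104, 4 segment(s) drawn

Segment endpoints: x in {-29.102, -22.359, -17.489, -14.118, -7}, y in {-64.704, -48.015, -35.961, -27.616, -10}
xmin=-29.102, ymin=-64.704, xmax=-7, ymax=-10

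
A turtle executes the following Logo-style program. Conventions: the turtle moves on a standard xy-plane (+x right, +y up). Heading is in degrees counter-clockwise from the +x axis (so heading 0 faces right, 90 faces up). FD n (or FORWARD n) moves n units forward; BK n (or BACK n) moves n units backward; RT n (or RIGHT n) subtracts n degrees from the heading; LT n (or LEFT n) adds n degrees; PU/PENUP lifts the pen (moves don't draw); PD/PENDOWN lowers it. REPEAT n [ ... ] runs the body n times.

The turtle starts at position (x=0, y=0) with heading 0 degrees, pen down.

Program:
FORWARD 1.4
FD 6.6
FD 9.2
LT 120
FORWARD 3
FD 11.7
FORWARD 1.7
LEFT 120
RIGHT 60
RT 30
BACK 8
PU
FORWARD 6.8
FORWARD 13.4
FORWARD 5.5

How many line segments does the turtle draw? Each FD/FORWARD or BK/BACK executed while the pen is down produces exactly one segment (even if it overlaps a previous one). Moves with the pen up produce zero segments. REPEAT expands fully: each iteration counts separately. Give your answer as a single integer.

Executing turtle program step by step:
Start: pos=(0,0), heading=0, pen down
FD 1.4: (0,0) -> (1.4,0) [heading=0, draw]
FD 6.6: (1.4,0) -> (8,0) [heading=0, draw]
FD 9.2: (8,0) -> (17.2,0) [heading=0, draw]
LT 120: heading 0 -> 120
FD 3: (17.2,0) -> (15.7,2.598) [heading=120, draw]
FD 11.7: (15.7,2.598) -> (9.85,12.731) [heading=120, draw]
FD 1.7: (9.85,12.731) -> (9,14.203) [heading=120, draw]
LT 120: heading 120 -> 240
RT 60: heading 240 -> 180
RT 30: heading 180 -> 150
BK 8: (9,14.203) -> (15.928,10.203) [heading=150, draw]
PU: pen up
FD 6.8: (15.928,10.203) -> (10.039,13.603) [heading=150, move]
FD 13.4: (10.039,13.603) -> (-1.566,20.303) [heading=150, move]
FD 5.5: (-1.566,20.303) -> (-6.329,23.053) [heading=150, move]
Final: pos=(-6.329,23.053), heading=150, 7 segment(s) drawn
Segments drawn: 7

Answer: 7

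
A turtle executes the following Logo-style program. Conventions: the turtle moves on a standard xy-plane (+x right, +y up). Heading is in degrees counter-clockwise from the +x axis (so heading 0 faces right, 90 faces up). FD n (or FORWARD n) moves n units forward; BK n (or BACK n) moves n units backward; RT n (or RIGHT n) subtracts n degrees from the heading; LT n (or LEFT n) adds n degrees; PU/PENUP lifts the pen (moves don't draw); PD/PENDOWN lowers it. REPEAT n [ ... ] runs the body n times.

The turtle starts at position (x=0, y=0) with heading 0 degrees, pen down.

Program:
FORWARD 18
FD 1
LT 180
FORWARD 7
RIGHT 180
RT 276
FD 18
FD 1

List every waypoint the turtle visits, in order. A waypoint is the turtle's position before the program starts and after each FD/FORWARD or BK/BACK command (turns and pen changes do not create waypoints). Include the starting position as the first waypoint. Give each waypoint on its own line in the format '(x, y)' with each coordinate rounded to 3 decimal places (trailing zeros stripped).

Answer: (0, 0)
(18, 0)
(19, 0)
(12, 0)
(13.882, 17.901)
(13.986, 18.896)

Derivation:
Executing turtle program step by step:
Start: pos=(0,0), heading=0, pen down
FD 18: (0,0) -> (18,0) [heading=0, draw]
FD 1: (18,0) -> (19,0) [heading=0, draw]
LT 180: heading 0 -> 180
FD 7: (19,0) -> (12,0) [heading=180, draw]
RT 180: heading 180 -> 0
RT 276: heading 0 -> 84
FD 18: (12,0) -> (13.882,17.901) [heading=84, draw]
FD 1: (13.882,17.901) -> (13.986,18.896) [heading=84, draw]
Final: pos=(13.986,18.896), heading=84, 5 segment(s) drawn
Waypoints (6 total):
(0, 0)
(18, 0)
(19, 0)
(12, 0)
(13.882, 17.901)
(13.986, 18.896)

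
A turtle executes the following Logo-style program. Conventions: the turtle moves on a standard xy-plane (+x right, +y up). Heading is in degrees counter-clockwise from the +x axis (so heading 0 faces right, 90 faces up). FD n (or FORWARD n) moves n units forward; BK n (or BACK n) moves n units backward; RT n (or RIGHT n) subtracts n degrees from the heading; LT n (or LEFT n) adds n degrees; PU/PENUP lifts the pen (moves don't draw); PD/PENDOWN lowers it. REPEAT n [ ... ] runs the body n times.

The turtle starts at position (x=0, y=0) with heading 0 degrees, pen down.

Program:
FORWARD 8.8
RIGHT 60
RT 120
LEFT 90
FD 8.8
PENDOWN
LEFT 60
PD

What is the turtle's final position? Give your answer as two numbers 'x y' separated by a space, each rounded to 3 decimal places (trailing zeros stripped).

Executing turtle program step by step:
Start: pos=(0,0), heading=0, pen down
FD 8.8: (0,0) -> (8.8,0) [heading=0, draw]
RT 60: heading 0 -> 300
RT 120: heading 300 -> 180
LT 90: heading 180 -> 270
FD 8.8: (8.8,0) -> (8.8,-8.8) [heading=270, draw]
PD: pen down
LT 60: heading 270 -> 330
PD: pen down
Final: pos=(8.8,-8.8), heading=330, 2 segment(s) drawn

Answer: 8.8 -8.8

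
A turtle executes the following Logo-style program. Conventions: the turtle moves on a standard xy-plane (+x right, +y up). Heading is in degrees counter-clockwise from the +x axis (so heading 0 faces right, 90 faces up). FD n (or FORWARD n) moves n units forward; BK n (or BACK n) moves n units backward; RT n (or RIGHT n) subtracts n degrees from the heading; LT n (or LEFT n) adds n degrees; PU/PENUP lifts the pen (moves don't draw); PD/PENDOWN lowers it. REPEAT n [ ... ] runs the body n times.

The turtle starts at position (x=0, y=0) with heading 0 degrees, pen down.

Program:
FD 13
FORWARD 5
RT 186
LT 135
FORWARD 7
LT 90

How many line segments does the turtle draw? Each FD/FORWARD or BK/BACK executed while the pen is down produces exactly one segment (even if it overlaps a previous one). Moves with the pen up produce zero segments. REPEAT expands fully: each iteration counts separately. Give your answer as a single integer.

Answer: 3

Derivation:
Executing turtle program step by step:
Start: pos=(0,0), heading=0, pen down
FD 13: (0,0) -> (13,0) [heading=0, draw]
FD 5: (13,0) -> (18,0) [heading=0, draw]
RT 186: heading 0 -> 174
LT 135: heading 174 -> 309
FD 7: (18,0) -> (22.405,-5.44) [heading=309, draw]
LT 90: heading 309 -> 39
Final: pos=(22.405,-5.44), heading=39, 3 segment(s) drawn
Segments drawn: 3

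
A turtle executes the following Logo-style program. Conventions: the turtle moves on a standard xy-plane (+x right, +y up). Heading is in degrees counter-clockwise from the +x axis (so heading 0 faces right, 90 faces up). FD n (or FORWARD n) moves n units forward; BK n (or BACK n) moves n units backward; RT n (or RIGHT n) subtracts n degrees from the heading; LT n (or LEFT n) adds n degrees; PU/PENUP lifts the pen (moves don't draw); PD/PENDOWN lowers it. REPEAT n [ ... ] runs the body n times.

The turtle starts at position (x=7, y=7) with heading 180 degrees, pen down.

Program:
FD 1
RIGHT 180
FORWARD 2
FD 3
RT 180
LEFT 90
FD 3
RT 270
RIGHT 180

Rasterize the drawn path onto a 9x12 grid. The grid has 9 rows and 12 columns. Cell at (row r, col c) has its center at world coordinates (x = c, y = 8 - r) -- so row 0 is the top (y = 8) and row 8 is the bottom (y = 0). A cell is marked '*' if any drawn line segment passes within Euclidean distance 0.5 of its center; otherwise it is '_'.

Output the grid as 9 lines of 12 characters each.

Answer: ____________
______******
___________*
___________*
___________*
____________
____________
____________
____________

Derivation:
Segment 0: (7,7) -> (6,7)
Segment 1: (6,7) -> (8,7)
Segment 2: (8,7) -> (11,7)
Segment 3: (11,7) -> (11,4)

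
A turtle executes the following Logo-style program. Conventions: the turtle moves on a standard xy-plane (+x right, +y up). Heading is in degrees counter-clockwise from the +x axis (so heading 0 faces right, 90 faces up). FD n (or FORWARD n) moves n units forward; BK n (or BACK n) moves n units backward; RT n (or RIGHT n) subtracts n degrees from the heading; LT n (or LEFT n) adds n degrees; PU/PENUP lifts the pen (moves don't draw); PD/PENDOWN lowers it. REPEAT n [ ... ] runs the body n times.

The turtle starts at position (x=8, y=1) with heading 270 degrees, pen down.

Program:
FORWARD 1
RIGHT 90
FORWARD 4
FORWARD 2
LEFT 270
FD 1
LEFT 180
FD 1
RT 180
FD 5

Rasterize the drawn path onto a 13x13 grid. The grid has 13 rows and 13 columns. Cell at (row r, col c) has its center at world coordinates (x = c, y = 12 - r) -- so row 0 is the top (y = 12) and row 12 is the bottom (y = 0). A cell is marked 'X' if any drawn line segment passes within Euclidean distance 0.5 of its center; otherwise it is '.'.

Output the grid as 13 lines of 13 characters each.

Segment 0: (8,1) -> (8,0)
Segment 1: (8,0) -> (4,0)
Segment 2: (4,0) -> (2,0)
Segment 3: (2,0) -> (2,1)
Segment 4: (2,1) -> (2,0)
Segment 5: (2,0) -> (2,5)

Answer: .............
.............
.............
.............
.............
.............
.............
..X..........
..X..........
..X..........
..X..........
..X.....X....
..XXXXXXX....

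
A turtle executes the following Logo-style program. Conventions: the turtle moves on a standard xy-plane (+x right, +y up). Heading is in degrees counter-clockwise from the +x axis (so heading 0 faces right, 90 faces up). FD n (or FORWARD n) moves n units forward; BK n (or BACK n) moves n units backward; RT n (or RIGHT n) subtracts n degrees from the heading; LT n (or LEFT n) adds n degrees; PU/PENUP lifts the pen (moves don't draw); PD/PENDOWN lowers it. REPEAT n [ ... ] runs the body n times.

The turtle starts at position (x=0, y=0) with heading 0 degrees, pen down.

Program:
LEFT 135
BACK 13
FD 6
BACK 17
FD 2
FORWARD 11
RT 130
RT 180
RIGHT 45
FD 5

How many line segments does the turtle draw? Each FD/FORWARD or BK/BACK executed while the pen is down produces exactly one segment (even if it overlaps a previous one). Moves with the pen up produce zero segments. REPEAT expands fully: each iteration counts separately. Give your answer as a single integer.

Executing turtle program step by step:
Start: pos=(0,0), heading=0, pen down
LT 135: heading 0 -> 135
BK 13: (0,0) -> (9.192,-9.192) [heading=135, draw]
FD 6: (9.192,-9.192) -> (4.95,-4.95) [heading=135, draw]
BK 17: (4.95,-4.95) -> (16.971,-16.971) [heading=135, draw]
FD 2: (16.971,-16.971) -> (15.556,-15.556) [heading=135, draw]
FD 11: (15.556,-15.556) -> (7.778,-7.778) [heading=135, draw]
RT 130: heading 135 -> 5
RT 180: heading 5 -> 185
RT 45: heading 185 -> 140
FD 5: (7.778,-7.778) -> (3.948,-4.564) [heading=140, draw]
Final: pos=(3.948,-4.564), heading=140, 6 segment(s) drawn
Segments drawn: 6

Answer: 6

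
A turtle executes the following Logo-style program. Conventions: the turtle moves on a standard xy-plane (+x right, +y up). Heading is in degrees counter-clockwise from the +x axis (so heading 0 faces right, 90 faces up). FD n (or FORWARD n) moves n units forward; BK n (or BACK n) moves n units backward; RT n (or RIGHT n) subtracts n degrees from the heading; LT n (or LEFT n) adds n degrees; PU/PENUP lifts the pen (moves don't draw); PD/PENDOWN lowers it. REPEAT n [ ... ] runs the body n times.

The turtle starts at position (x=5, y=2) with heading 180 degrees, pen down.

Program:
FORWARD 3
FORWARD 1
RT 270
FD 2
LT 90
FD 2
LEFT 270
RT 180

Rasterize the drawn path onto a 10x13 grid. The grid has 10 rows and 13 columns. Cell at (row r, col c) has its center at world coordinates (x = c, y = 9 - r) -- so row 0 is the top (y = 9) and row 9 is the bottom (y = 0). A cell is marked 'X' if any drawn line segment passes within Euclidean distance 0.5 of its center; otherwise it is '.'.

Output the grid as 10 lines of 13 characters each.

Answer: .............
.............
.............
.............
.............
.............
.............
.XXXXX.......
.X...........
.XXX.........

Derivation:
Segment 0: (5,2) -> (2,2)
Segment 1: (2,2) -> (1,2)
Segment 2: (1,2) -> (1,0)
Segment 3: (1,0) -> (3,0)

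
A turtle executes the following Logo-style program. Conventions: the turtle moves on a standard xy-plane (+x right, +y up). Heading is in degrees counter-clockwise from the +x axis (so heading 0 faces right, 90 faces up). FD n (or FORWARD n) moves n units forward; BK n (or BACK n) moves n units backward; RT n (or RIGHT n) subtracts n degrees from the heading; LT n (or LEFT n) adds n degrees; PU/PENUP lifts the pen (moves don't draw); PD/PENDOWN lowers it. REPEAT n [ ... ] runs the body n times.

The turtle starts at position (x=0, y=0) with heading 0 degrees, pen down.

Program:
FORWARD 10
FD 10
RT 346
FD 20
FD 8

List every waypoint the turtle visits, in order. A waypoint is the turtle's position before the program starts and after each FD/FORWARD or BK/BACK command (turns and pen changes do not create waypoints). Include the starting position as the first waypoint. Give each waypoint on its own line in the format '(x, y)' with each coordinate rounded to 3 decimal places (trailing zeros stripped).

Executing turtle program step by step:
Start: pos=(0,0), heading=0, pen down
FD 10: (0,0) -> (10,0) [heading=0, draw]
FD 10: (10,0) -> (20,0) [heading=0, draw]
RT 346: heading 0 -> 14
FD 20: (20,0) -> (39.406,4.838) [heading=14, draw]
FD 8: (39.406,4.838) -> (47.168,6.774) [heading=14, draw]
Final: pos=(47.168,6.774), heading=14, 4 segment(s) drawn
Waypoints (5 total):
(0, 0)
(10, 0)
(20, 0)
(39.406, 4.838)
(47.168, 6.774)

Answer: (0, 0)
(10, 0)
(20, 0)
(39.406, 4.838)
(47.168, 6.774)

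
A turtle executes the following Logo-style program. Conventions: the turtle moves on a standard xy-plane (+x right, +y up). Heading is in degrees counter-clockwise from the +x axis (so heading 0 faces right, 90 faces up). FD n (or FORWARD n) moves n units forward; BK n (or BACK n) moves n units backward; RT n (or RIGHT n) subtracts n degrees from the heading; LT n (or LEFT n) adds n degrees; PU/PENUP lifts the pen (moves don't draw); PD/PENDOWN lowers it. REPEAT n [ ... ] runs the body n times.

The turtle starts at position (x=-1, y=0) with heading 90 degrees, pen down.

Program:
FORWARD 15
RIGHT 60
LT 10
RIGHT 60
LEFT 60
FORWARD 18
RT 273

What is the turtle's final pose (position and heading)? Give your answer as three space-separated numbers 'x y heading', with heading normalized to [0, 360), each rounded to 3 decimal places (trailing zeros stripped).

Executing turtle program step by step:
Start: pos=(-1,0), heading=90, pen down
FD 15: (-1,0) -> (-1,15) [heading=90, draw]
RT 60: heading 90 -> 30
LT 10: heading 30 -> 40
RT 60: heading 40 -> 340
LT 60: heading 340 -> 40
FD 18: (-1,15) -> (12.789,26.57) [heading=40, draw]
RT 273: heading 40 -> 127
Final: pos=(12.789,26.57), heading=127, 2 segment(s) drawn

Answer: 12.789 26.57 127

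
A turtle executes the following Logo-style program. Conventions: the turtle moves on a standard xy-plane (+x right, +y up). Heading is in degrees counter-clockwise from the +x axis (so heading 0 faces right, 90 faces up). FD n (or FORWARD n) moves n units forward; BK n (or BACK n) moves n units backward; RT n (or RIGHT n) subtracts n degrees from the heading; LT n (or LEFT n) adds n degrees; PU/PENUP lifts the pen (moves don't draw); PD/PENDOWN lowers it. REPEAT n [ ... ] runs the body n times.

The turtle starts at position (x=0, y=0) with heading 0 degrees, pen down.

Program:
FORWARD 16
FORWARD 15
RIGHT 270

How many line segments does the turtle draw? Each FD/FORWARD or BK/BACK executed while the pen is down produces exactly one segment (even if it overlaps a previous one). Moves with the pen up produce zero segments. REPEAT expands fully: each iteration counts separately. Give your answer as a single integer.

Executing turtle program step by step:
Start: pos=(0,0), heading=0, pen down
FD 16: (0,0) -> (16,0) [heading=0, draw]
FD 15: (16,0) -> (31,0) [heading=0, draw]
RT 270: heading 0 -> 90
Final: pos=(31,0), heading=90, 2 segment(s) drawn
Segments drawn: 2

Answer: 2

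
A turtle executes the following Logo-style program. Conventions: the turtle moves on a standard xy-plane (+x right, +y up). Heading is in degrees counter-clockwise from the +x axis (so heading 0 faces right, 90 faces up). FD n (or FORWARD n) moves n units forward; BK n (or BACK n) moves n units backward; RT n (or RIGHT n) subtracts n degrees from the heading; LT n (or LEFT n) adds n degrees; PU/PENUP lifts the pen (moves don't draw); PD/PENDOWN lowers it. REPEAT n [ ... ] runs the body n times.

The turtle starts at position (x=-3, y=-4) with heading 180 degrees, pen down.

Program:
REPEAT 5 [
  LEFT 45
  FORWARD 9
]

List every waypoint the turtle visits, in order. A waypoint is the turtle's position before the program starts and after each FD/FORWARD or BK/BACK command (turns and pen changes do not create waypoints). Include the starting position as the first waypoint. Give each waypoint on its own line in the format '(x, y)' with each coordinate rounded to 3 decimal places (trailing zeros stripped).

Executing turtle program step by step:
Start: pos=(-3,-4), heading=180, pen down
REPEAT 5 [
  -- iteration 1/5 --
  LT 45: heading 180 -> 225
  FD 9: (-3,-4) -> (-9.364,-10.364) [heading=225, draw]
  -- iteration 2/5 --
  LT 45: heading 225 -> 270
  FD 9: (-9.364,-10.364) -> (-9.364,-19.364) [heading=270, draw]
  -- iteration 3/5 --
  LT 45: heading 270 -> 315
  FD 9: (-9.364,-19.364) -> (-3,-25.728) [heading=315, draw]
  -- iteration 4/5 --
  LT 45: heading 315 -> 0
  FD 9: (-3,-25.728) -> (6,-25.728) [heading=0, draw]
  -- iteration 5/5 --
  LT 45: heading 0 -> 45
  FD 9: (6,-25.728) -> (12.364,-19.364) [heading=45, draw]
]
Final: pos=(12.364,-19.364), heading=45, 5 segment(s) drawn
Waypoints (6 total):
(-3, -4)
(-9.364, -10.364)
(-9.364, -19.364)
(-3, -25.728)
(6, -25.728)
(12.364, -19.364)

Answer: (-3, -4)
(-9.364, -10.364)
(-9.364, -19.364)
(-3, -25.728)
(6, -25.728)
(12.364, -19.364)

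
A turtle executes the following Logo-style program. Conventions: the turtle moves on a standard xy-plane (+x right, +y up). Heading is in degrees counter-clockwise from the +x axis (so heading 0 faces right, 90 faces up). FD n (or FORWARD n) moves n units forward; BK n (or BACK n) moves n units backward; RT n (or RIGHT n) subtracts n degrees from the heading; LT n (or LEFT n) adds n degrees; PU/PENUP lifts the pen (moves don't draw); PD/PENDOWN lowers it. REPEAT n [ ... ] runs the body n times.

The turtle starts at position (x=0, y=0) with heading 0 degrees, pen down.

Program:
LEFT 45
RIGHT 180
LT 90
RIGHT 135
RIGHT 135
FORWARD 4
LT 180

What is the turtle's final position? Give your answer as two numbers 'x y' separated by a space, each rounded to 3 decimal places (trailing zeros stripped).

Answer: 2.828 2.828

Derivation:
Executing turtle program step by step:
Start: pos=(0,0), heading=0, pen down
LT 45: heading 0 -> 45
RT 180: heading 45 -> 225
LT 90: heading 225 -> 315
RT 135: heading 315 -> 180
RT 135: heading 180 -> 45
FD 4: (0,0) -> (2.828,2.828) [heading=45, draw]
LT 180: heading 45 -> 225
Final: pos=(2.828,2.828), heading=225, 1 segment(s) drawn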